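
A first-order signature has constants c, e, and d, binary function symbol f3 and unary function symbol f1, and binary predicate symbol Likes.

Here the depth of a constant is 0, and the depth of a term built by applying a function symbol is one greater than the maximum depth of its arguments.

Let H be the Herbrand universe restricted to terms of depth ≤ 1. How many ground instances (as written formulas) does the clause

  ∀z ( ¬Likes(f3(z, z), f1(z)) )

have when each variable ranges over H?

15

Ground terms of depth ≤ 1:
  Write N_k for the number of ground terms of depth ≤ k. A term of depth ≤ k is either a constant or a function symbol applied to arguments of depth ≤ k−1, so N_k = 3 + N_{k-1}^2 + N_{k-1}.
  N_0 = 3
  N_1 = 3 + 3^2 + 3 = 15
So there are 15 ground terms available for substitution.
The body mentions the single quantified variable z; since ground terms form a free algebra, no two substitutions collapse to the same formula.
Number of ground instances = 15.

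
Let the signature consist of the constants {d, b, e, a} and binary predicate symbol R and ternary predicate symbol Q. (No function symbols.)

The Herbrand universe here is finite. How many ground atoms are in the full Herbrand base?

With no function symbols, the Herbrand universe is just the 4 constants.
Ground atoms per predicate: R: 4^2 = 16, Q: 4^3 = 64.
Herbrand base size = 16 + 64 = 80.

80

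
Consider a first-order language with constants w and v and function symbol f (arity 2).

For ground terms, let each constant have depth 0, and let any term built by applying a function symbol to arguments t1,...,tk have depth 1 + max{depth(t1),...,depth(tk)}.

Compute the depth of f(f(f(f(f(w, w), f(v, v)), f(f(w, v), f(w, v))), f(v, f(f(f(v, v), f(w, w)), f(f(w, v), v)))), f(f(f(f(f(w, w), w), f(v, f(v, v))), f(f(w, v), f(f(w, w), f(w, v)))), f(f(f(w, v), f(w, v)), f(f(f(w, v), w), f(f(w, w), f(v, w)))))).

6

depth(f(w, w)) = 1 + max(0, 0) = 1
depth(f(v, v)) = 1 + max(0, 0) = 1
depth(f(f(w, w), f(v, v))) = 1 + max(1, 1) = 2
depth(f(w, v)) = 1 + max(0, 0) = 1
depth(f(f(w, v), f(w, v))) = 1 + max(1, 1) = 2
depth(f(f(f(w, w), f(v, v)), f(f(w, v), f(w, v)))) = 1 + max(2, 2) = 3
depth(f(f(v, v), f(w, w))) = 1 + max(1, 1) = 2
depth(f(f(w, v), v)) = 1 + max(1, 0) = 2
depth(f(f(f(v, v), f(w, w)), f(f(w, v), v))) = 1 + max(2, 2) = 3
depth(f(v, f(f(f(v, v), f(w, w)), f(f(w, v), v)))) = 1 + max(0, 3) = 4
depth(f(f(f(f(w, w), f(v, v)), f(f(w, v), f(w, v))), f(v, f(f(f(v, v), f(w, w)), f(f(w, v), v))))) = 1 + max(3, 4) = 5
depth(f(f(w, w), w)) = 1 + max(1, 0) = 2
depth(f(v, f(v, v))) = 1 + max(0, 1) = 2
depth(f(f(f(w, w), w), f(v, f(v, v)))) = 1 + max(2, 2) = 3
depth(f(f(w, w), f(w, v))) = 1 + max(1, 1) = 2
depth(f(f(w, v), f(f(w, w), f(w, v)))) = 1 + max(1, 2) = 3
depth(f(f(f(f(w, w), w), f(v, f(v, v))), f(f(w, v), f(f(w, w), f(w, v))))) = 1 + max(3, 3) = 4
depth(f(f(w, v), w)) = 1 + max(1, 0) = 2
depth(f(v, w)) = 1 + max(0, 0) = 1
depth(f(f(w, w), f(v, w))) = 1 + max(1, 1) = 2
depth(f(f(f(w, v), w), f(f(w, w), f(v, w)))) = 1 + max(2, 2) = 3
depth(f(f(f(w, v), f(w, v)), f(f(f(w, v), w), f(f(w, w), f(v, w))))) = 1 + max(2, 3) = 4
depth(f(f(f(f(f(w, w), w), f(v, f(v, v))), f(f(w, v), f(f(w, w), f(w, v)))), f(f(f(w, v), f(w, v)), f(f(f(w, v), w), f(f(w, w), f(v, w)))))) = 1 + max(4, 4) = 5
depth(f(f(f(f(f(w, w), f(v, v)), f(f(w, v), f(w, v))), f(v, f(f(f(v, v), f(w, w)), f(f(w, v), v)))), f(f(f(f(f(w, w), w), f(v, f(v, v))), f(f(w, v), f(f(w, w), f(w, v)))), f(f(f(w, v), f(w, v)), f(f(f(w, v), w), f(f(w, w), f(v, w))))))) = 1 + max(5, 5) = 6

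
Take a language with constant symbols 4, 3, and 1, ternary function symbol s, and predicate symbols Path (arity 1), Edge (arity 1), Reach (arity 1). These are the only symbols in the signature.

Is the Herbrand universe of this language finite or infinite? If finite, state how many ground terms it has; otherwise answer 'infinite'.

The signature has at least one function symbol (s, arity 3) and at least one constant (4).
Iterating s gives infinitely many distinct ground terms: 4, s(4, 4, 4), s(s(4, 4, 4), s(4, 4, 4), s(4, 4, 4)), ...
So the Herbrand universe is infinite.

infinite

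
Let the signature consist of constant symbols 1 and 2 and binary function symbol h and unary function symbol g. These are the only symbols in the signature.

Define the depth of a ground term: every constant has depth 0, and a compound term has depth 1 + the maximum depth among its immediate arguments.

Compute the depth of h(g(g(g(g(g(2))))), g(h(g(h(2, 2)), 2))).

6

depth(g(2)) = 1 + depth(2) = 1 + 0 = 1
depth(g(g(2))) = 1 + depth(g(2)) = 1 + 1 = 2
depth(g(g(g(2)))) = 1 + depth(g(g(2))) = 1 + 2 = 3
depth(g(g(g(g(2))))) = 1 + depth(g(g(g(2)))) = 1 + 3 = 4
depth(g(g(g(g(g(2)))))) = 1 + depth(g(g(g(g(2))))) = 1 + 4 = 5
depth(h(2, 2)) = 1 + max(0, 0) = 1
depth(g(h(2, 2))) = 1 + depth(h(2, 2)) = 1 + 1 = 2
depth(h(g(h(2, 2)), 2)) = 1 + max(2, 0) = 3
depth(g(h(g(h(2, 2)), 2))) = 1 + depth(h(g(h(2, 2)), 2)) = 1 + 3 = 4
depth(h(g(g(g(g(g(2))))), g(h(g(h(2, 2)), 2)))) = 1 + max(5, 4) = 6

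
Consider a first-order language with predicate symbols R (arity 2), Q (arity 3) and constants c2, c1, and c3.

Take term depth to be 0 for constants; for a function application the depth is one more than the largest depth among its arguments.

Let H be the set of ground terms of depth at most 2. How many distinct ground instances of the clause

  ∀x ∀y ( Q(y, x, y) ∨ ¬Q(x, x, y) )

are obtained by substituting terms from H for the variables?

Ground terms of depth ≤ 2:
  With no function symbols every ground term is a constant, so there are exactly 3 ground terms at every depth bound.
  N_0 = 3
  N_1 = 3
  N_2 = 3
  Explicitly: c2, c1, c3.
So there are 3 ground terms available for substitution.
Each of x, y ranges independently over the available ground terms, and distinct assignments produce distinct instances.
Number of ground instances = 3^2 = 9.

9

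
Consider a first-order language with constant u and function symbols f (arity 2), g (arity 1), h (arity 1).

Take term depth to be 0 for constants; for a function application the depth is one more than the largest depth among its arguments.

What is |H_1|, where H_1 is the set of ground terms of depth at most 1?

4

Count level by level. With function symbols f/2, g/1, h/1, the terms of depth ≤ k are the 1 constant together with each function applied to depth-≤(k−1) tuples, so N_k = 1 + N_{k-1}^2 + N_{k-1} + N_{k-1}.
N_0 = 1
N_1 = 1 + 1^2 + 1 + 1 = 4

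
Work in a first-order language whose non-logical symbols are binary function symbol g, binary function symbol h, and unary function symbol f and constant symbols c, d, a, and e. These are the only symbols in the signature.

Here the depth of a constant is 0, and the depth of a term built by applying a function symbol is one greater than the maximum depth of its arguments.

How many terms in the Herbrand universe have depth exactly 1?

36

Write N_k for the number of ground terms of depth ≤ k. A term of depth ≤ k is either a constant or a function symbol applied to arguments of depth ≤ k−1, so N_k = 4 + N_{k-1}^2 + N_{k-1}^2 + N_{k-1}.
N_0 = 4
N_1 = 4 + 4^2 + 4^2 + 4 = 40
Terms of depth exactly 1: N_1 − N_0 = 40 − 4 = 36.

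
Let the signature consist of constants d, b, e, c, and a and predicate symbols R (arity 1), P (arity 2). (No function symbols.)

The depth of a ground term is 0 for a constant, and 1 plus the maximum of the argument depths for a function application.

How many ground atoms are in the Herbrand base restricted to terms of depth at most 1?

First count ground terms of depth ≤ 1.
With no function symbols every ground term is a constant, so there are exactly 5 ground terms at every depth bound.
N_0 = 5
N_1 = 5
So |H| = 5.
A ground atom is a predicate applied to a tuple of terms from H, so the count is the sum over predicates of |H|^arity:
  R: 5;  P: 5^2 = 25
Total ground atoms: 5 + 25 = 30.

30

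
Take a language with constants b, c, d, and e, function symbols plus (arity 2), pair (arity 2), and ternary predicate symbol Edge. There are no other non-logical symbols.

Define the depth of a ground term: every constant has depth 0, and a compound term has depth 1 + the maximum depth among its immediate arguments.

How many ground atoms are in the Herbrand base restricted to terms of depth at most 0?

64

First count ground terms of depth ≤ 0.
Count level by level. With function symbols plus/2, pair/2, the terms of depth ≤ k are the 4 constants together with each function applied to depth-≤(k−1) tuples, so N_k = 4 + N_{k-1}^2 + N_{k-1}^2.
N_0 = 4
So |H| = 4.
Ground atoms are formed by filling each argument slot of a predicate with a term from H, so an r-ary predicate gives |H|^r atoms:
  Edge: 4^3 = 64
Total ground atoms: 64.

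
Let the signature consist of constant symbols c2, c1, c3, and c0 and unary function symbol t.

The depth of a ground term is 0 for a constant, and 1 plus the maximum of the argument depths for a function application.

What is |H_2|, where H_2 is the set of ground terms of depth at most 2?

Let N_k count ground terms of depth at most k. Each non-constant term of depth ≤ k is some function symbol applied to depth-≤(k−1) arguments, giving N_k = 4 + N_{k-1}.
N_0 = 4
N_1 = 4 + 4 = 8
N_2 = 4 + 8 = 12
Explicitly: c2, c1, c3, c0, t(c2), t(c1), t(c3), t(c0), t(t(c2)), t(t(c1)), t(t(c3)), t(t(c0)).

12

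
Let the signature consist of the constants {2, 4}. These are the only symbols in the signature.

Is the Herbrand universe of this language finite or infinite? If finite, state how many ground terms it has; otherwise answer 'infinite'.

There are no function symbols, so every ground term is one of the 2 constants.
The Herbrand universe is {2, 4}, which is finite with 2 elements.

2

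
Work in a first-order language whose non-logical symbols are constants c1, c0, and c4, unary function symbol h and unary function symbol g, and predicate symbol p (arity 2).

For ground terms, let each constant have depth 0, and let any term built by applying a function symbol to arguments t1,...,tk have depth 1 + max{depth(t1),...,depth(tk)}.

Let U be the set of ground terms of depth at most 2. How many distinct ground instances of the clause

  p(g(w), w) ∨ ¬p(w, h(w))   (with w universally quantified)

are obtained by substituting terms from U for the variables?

21

Ground terms of depth ≤ 2:
  Let N_k = |{terms of depth ≤ k}|. Then N_0 = 3 and N_k = 3 + N_{k-1} + N_{k-1} for k ≥ 1 (one summand per function symbol, arity giving the exponent).
  N_0 = 3
  N_1 = 3 + 3 + 3 = 9
  N_2 = 3 + 9 + 9 = 21
So there are 21 ground terms available for substitution.
There is 1 variable to instantiate (w),  occurring in at least one literal, so different choices give different ground instances.
Number of ground instances = 21.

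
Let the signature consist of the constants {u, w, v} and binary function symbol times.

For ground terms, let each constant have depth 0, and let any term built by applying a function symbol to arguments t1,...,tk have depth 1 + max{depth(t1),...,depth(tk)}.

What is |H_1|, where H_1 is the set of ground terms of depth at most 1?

Let N_k = |{terms of depth ≤ k}|. Then N_0 = 3 and N_k = 3 + N_{k-1}^2 for k ≥ 1 (one summand per function symbol, arity giving the exponent).
N_0 = 3
N_1 = 3 + 3^2 = 12
Explicitly: u, w, v, times(u, u), times(u, w), times(u, v), times(w, u), times(w, w), times(w, v), times(v, u), times(v, w), times(v, v).

12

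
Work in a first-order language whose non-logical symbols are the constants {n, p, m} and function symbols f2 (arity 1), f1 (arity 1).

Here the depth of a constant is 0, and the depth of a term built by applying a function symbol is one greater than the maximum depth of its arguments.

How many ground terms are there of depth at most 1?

9

Write N_k for the number of ground terms of depth ≤ k. A term of depth ≤ k is either a constant or a function symbol applied to arguments of depth ≤ k−1, so N_k = 3 + N_{k-1} + N_{k-1}.
N_0 = 3
N_1 = 3 + 3 + 3 = 9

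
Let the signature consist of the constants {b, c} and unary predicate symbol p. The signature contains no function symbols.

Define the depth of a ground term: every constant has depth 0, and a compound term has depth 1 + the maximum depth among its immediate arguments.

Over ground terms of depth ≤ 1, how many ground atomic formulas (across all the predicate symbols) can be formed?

First count ground terms of depth ≤ 1.
With no function symbols every ground term is a constant, so there are exactly 2 ground terms at every depth bound.
N_0 = 2
N_1 = 2
Explicitly: b, c.
So |H| = 2.
Ground atoms are formed by filling each argument slot of a predicate with a term from H, so an r-ary predicate gives |H|^r atoms:
  p: 2
Total ground atoms: 2.

2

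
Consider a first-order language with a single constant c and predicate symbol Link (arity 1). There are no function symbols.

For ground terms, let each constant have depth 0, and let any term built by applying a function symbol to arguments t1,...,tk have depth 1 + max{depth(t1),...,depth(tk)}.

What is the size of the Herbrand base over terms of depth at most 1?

First count ground terms of depth ≤ 1.
With no function symbols every ground term is a constant, so there is exactly 1 ground term at every depth bound.
N_0 = 1
N_1 = 1
So |H| = 1.
Ground atoms are formed by filling each argument slot of a predicate with a term from H, so an r-ary predicate gives |H|^r atoms:
  Link: 1
Total ground atoms: 1.

1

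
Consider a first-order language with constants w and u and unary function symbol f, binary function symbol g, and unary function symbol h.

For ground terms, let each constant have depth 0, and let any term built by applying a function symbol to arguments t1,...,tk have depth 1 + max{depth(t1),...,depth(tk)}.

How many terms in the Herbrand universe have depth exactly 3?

15008

Let N_k count ground terms of depth at most k. Each non-constant term of depth ≤ k is some function symbol applied to depth-≤(k−1) arguments, giving N_k = 2 + N_{k-1} + N_{k-1}^2 + N_{k-1}.
N_0 = 2
N_1 = 2 + 2 + 2^2 + 2 = 10
N_2 = 2 + 10 + 10^2 + 10 = 122
N_3 = 2 + 122 + 122^2 + 122 = 15130
Terms of depth exactly 3: N_3 − N_2 = 15130 − 122 = 15008.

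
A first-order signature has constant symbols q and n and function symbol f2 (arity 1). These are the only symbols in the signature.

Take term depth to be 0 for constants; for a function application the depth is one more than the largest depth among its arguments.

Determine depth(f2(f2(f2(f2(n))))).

depth(f2(n)) = 1 + depth(n) = 1 + 0 = 1
depth(f2(f2(n))) = 1 + depth(f2(n)) = 1 + 1 = 2
depth(f2(f2(f2(n)))) = 1 + depth(f2(f2(n))) = 1 + 2 = 3
depth(f2(f2(f2(f2(n))))) = 1 + depth(f2(f2(f2(n)))) = 1 + 3 = 4

4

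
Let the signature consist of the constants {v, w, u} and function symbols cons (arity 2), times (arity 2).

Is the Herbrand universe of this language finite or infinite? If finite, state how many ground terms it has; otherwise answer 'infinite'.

infinite

The signature has at least one function symbol (cons, arity 2) and at least one constant (v).
Iterating cons gives infinitely many distinct ground terms: v, cons(v, v), cons(cons(v, v), cons(v, v)), ...
So the Herbrand universe is infinite.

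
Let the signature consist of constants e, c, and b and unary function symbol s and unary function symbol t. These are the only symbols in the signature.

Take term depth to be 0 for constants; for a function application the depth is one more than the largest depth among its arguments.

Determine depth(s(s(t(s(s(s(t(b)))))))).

depth(t(b)) = 1 + depth(b) = 1 + 0 = 1
depth(s(t(b))) = 1 + depth(t(b)) = 1 + 1 = 2
depth(s(s(t(b)))) = 1 + depth(s(t(b))) = 1 + 2 = 3
depth(s(s(s(t(b))))) = 1 + depth(s(s(t(b)))) = 1 + 3 = 4
depth(t(s(s(s(t(b)))))) = 1 + depth(s(s(s(t(b))))) = 1 + 4 = 5
depth(s(t(s(s(s(t(b))))))) = 1 + depth(t(s(s(s(t(b)))))) = 1 + 5 = 6
depth(s(s(t(s(s(s(t(b)))))))) = 1 + depth(s(t(s(s(s(t(b))))))) = 1 + 6 = 7

7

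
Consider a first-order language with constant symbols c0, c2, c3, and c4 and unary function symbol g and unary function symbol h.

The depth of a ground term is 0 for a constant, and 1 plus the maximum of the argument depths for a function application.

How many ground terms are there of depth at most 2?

28

Let N_k count ground terms of depth at most k. Each non-constant term of depth ≤ k is some function symbol applied to depth-≤(k−1) arguments, giving N_k = 4 + N_{k-1} + N_{k-1}.
N_0 = 4
N_1 = 4 + 4 + 4 = 12
N_2 = 4 + 12 + 12 = 28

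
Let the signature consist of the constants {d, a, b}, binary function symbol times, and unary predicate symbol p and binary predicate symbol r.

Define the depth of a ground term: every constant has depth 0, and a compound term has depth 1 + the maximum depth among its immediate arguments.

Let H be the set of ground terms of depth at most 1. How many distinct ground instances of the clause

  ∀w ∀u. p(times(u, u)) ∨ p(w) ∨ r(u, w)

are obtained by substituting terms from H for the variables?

Ground terms of depth ≤ 1:
  If N_k denotes the number of depth-≤k ground terms, the 3 constants give N_0 = 3, and each function symbol of arity r contributes N_{k-1}^r new terms at level k: N_k = 3 + N_{k-1}^2.
  N_0 = 3
  N_1 = 3 + 3^2 = 12
  Explicitly: d, a, b, times(d, d), times(d, a), times(d, b), times(a, d), times(a, a), times(a, b), times(b, d), times(b, a), times(b, b).
So there are 12 ground terms available for substitution.
The clause has 2 distinct variables (w, u), each appearing in the body. In the free term algebra distinct substitutions yield syntactically distinct ground instances.
Number of ground instances = 12^2 = 144.

144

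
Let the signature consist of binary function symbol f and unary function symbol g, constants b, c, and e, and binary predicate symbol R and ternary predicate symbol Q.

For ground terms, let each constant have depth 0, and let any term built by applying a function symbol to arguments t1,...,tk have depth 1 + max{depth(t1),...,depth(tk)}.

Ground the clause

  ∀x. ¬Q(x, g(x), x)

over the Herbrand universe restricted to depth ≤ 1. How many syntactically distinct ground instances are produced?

Ground terms of depth ≤ 1:
  Let N_k count ground terms of depth at most k. Each non-constant term of depth ≤ k is some function symbol applied to depth-≤(k−1) arguments, giving N_k = 3 + N_{k-1}^2 + N_{k-1}.
  N_0 = 3
  N_1 = 3 + 3^2 + 3 = 15
So there are 15 ground terms available for substitution.
The variable x ranges independently over the available ground terms, and distinct assignments produce distinct instances.
Number of ground instances = 15.

15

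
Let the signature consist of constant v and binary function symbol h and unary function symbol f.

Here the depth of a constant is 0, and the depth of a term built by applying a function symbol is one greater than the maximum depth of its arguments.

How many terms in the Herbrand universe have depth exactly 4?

Write N_k for the number of ground terms of depth ≤ k. A term of depth ≤ k is either a constant or a function symbol applied to arguments of depth ≤ k−1, so N_k = 1 + N_{k-1}^2 + N_{k-1}.
N_0 = 1
N_1 = 1 + 1^2 + 1 = 3
N_2 = 1 + 3^2 + 3 = 13
N_3 = 1 + 13^2 + 13 = 183
N_4 = 1 + 183^2 + 183 = 33673
Terms of depth exactly 4: N_4 − N_3 = 33673 − 183 = 33490.

33490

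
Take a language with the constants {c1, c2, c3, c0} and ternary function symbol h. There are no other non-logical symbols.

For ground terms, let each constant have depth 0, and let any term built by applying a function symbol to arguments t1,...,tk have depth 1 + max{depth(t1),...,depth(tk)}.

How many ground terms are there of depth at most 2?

314436

If N_k denotes the number of depth-≤k ground terms, the 4 constants give N_0 = 4, and each function symbol of arity r contributes N_{k-1}^r new terms at level k: N_k = 4 + N_{k-1}^3.
N_0 = 4
N_1 = 4 + 4^3 = 68
N_2 = 4 + 68^3 = 314436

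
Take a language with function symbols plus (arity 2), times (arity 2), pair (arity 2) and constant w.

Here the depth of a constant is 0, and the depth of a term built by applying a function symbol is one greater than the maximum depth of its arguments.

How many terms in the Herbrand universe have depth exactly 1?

3

Let N_k = |{terms of depth ≤ k}|. Then N_0 = 1 and N_k = 1 + N_{k-1}^2 + N_{k-1}^2 + N_{k-1}^2 for k ≥ 1 (one summand per function symbol, arity giving the exponent).
N_0 = 1
N_1 = 1 + 1^2 + 1^2 + 1^2 = 4
Terms of depth exactly 1: N_1 − N_0 = 4 − 1 = 3.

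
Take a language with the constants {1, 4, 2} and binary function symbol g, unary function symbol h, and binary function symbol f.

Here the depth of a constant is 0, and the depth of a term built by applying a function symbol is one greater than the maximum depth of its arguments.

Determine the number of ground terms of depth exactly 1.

Count level by level. With function symbols g/2, h/1, f/2, the terms of depth ≤ k are the 3 constants together with each function applied to depth-≤(k−1) tuples, so N_k = 3 + N_{k-1}^2 + N_{k-1} + N_{k-1}^2.
N_0 = 3
N_1 = 3 + 3^2 + 3 + 3^2 = 24
Terms of depth exactly 1: N_1 − N_0 = 24 − 3 = 21.

21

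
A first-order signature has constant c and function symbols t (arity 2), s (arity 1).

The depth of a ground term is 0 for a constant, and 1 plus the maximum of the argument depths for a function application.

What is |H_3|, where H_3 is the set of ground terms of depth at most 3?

183

If N_k denotes the number of depth-≤k ground terms, the 1 constant gives N_0 = 1, and each function symbol of arity r contributes N_{k-1}^r new terms at level k: N_k = 1 + N_{k-1}^2 + N_{k-1}.
N_0 = 1
N_1 = 1 + 1^2 + 1 = 3
N_2 = 1 + 3^2 + 3 = 13
N_3 = 1 + 13^2 + 13 = 183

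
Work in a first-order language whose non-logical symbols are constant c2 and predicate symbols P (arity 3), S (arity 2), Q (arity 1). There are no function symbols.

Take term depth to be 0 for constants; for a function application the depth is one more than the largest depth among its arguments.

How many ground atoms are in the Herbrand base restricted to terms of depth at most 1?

3

First count ground terms of depth ≤ 1.
With no function symbols every ground term is a constant, so there is exactly 1 ground term at every depth bound.
N_0 = 1
N_1 = 1
So |H| = 1.
Ground atoms are formed by filling each argument slot of a predicate with a term from H, so an r-ary predicate gives |H|^r atoms:
  P: 1^3 = 1;  S: 1^2 = 1;  Q: 1
Total ground atoms: 1 + 1 + 1 = 3.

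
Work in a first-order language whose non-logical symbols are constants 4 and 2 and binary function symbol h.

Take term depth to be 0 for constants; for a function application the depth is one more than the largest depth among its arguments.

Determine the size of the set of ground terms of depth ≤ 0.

2

Write N_k for the number of ground terms of depth ≤ k. A term of depth ≤ k is either a constant or a function symbol applied to arguments of depth ≤ k−1, so N_k = 2 + N_{k-1}^2.
N_0 = 2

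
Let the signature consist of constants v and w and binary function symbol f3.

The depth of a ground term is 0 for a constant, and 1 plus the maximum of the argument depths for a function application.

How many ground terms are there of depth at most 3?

1446

Let N_k = |{terms of depth ≤ k}|. Then N_0 = 2 and N_k = 2 + N_{k-1}^2 for k ≥ 1 (one summand per function symbol, arity giving the exponent).
N_0 = 2
N_1 = 2 + 2^2 = 6
N_2 = 2 + 6^2 = 38
N_3 = 2 + 38^2 = 1446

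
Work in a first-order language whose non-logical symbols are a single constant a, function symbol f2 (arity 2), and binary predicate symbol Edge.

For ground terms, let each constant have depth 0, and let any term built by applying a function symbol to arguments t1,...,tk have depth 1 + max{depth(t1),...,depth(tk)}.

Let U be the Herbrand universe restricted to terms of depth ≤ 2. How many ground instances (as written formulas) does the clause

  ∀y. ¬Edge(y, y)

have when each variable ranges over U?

5

Ground terms of depth ≤ 2:
  Write N_k for the number of ground terms of depth ≤ k. A term of depth ≤ k is either a constant or a function symbol applied to arguments of depth ≤ k−1, so N_k = 1 + N_{k-1}^2.
  N_0 = 1
  N_1 = 1 + 1^2 = 2
  N_2 = 1 + 2^2 = 5
  Explicitly: a, f2(a, a), f2(a, f2(a, a)), f2(f2(a, a), a), f2(f2(a, a), f2(a, a)).
So there are 5 ground terms available for substitution.
There is 1 variable to instantiate (y),  occurring in at least one literal, so different choices give different ground instances.
Number of ground instances = 5.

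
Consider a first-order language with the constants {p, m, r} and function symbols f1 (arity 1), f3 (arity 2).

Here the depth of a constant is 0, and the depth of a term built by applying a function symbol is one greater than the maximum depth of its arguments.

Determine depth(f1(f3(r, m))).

depth(f3(r, m)) = 1 + max(0, 0) = 1
depth(f1(f3(r, m))) = 1 + depth(f3(r, m)) = 1 + 1 = 2

2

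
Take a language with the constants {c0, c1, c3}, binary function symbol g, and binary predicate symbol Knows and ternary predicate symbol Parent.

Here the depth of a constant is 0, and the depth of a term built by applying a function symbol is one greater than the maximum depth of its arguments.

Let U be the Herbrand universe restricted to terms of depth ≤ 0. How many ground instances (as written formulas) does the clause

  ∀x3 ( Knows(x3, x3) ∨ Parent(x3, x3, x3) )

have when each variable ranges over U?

Ground terms of depth ≤ 0:
  If N_k denotes the number of depth-≤k ground terms, the 3 constants give N_0 = 3, and each function symbol of arity r contributes N_{k-1}^r new terms at level k: N_k = 3 + N_{k-1}^2.
  N_0 = 3
So there are 3 ground terms available for substitution.
The body mentions the single quantified variable x3; since ground terms form a free algebra, no two substitutions collapse to the same formula.
Number of ground instances = 3.

3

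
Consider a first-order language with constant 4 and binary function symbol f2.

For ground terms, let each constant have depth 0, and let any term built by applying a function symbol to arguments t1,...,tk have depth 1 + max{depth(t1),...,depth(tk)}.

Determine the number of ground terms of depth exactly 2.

3

Write N_k for the number of ground terms of depth ≤ k. A term of depth ≤ k is either a constant or a function symbol applied to arguments of depth ≤ k−1, so N_k = 1 + N_{k-1}^2.
N_0 = 1
N_1 = 1 + 1^2 = 2
N_2 = 1 + 2^2 = 5
Terms of depth exactly 2: N_2 − N_1 = 5 − 2 = 3.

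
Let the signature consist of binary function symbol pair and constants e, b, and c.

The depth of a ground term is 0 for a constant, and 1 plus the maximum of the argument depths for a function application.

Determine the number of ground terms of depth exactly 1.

9

If N_k denotes the number of depth-≤k ground terms, the 3 constants give N_0 = 3, and each function symbol of arity r contributes N_{k-1}^r new terms at level k: N_k = 3 + N_{k-1}^2.
N_0 = 3
N_1 = 3 + 3^2 = 12
Terms of depth exactly 1: N_1 − N_0 = 12 − 3 = 9.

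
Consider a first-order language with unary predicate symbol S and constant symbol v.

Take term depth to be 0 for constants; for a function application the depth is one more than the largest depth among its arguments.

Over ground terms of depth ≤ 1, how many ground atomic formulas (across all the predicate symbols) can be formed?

First count ground terms of depth ≤ 1.
With no function symbols every ground term is a constant, so there is exactly 1 ground term at every depth bound.
N_0 = 1
N_1 = 1
So |H| = 1.
For each predicate symbol, the number of ground atoms is |H| raised to its arity; summing:
  S: 1
Total ground atoms: 1.

1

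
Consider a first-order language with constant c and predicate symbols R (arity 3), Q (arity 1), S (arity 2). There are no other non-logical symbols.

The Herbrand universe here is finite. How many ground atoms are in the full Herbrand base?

3

With no function symbols, the Herbrand universe is just the 1 constant.
Ground atoms per predicate: R: 1^3 = 1, Q: 1, S: 1^2 = 1.
Herbrand base size = 1 + 1 + 1 = 3.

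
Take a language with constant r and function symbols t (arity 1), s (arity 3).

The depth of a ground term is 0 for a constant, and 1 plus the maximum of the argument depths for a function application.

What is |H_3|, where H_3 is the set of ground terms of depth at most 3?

29823

Let N_k = |{terms of depth ≤ k}|. Then N_0 = 1 and N_k = 1 + N_{k-1} + N_{k-1}^3 for k ≥ 1 (one summand per function symbol, arity giving the exponent).
N_0 = 1
N_1 = 1 + 1 + 1^3 = 3
N_2 = 1 + 3 + 3^3 = 31
N_3 = 1 + 31 + 31^3 = 29823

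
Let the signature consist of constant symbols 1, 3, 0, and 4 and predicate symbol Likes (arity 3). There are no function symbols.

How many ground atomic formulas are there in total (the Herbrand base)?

With no function symbols, the Herbrand universe is just the 4 constants.
Ground atoms per predicate: Likes: 4^3 = 64.
Herbrand base size = 64 = 64.

64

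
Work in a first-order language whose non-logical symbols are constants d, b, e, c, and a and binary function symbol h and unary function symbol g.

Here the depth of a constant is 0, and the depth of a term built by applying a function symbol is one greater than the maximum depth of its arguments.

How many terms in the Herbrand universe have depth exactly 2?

Let N_k = |{terms of depth ≤ k}|. Then N_0 = 5 and N_k = 5 + N_{k-1}^2 + N_{k-1} for k ≥ 1 (one summand per function symbol, arity giving the exponent).
N_0 = 5
N_1 = 5 + 5^2 + 5 = 35
N_2 = 5 + 35^2 + 35 = 1265
Terms of depth exactly 2: N_2 − N_1 = 1265 − 35 = 1230.

1230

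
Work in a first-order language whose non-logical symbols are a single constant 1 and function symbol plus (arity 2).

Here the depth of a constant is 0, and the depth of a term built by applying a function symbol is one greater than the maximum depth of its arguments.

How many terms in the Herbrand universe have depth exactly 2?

3

Count level by level. With function symbols plus/2, the terms of depth ≤ k are the 1 constant together with each function applied to depth-≤(k−1) tuples, so N_k = 1 + N_{k-1}^2.
N_0 = 1
N_1 = 1 + 1^2 = 2
N_2 = 1 + 2^2 = 5
Terms of depth exactly 2: N_2 − N_1 = 5 − 2 = 3.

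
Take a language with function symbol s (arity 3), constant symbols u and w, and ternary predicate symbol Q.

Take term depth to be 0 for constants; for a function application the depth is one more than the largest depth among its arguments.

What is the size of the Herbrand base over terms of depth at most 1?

1000

First count ground terms of depth ≤ 1.
Let N_k count ground terms of depth at most k. Each non-constant term of depth ≤ k is some function symbol applied to depth-≤(k−1) arguments, giving N_k = 2 + N_{k-1}^3.
N_0 = 2
N_1 = 2 + 2^3 = 10
Explicitly: u, w, s(u, u, u), s(u, u, w), s(u, w, u), s(u, w, w), s(w, u, u), s(w, u, w), s(w, w, u), s(w, w, w).
So |H| = 10.
Each predicate of arity r yields |H|^r ground atoms (one per choice of an r-tuple from H):
  Q: 10^3 = 1000
Total ground atoms: 1000.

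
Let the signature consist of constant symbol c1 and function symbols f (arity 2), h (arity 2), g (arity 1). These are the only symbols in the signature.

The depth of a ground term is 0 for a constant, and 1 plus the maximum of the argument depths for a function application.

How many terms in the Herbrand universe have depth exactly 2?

Write N_k for the number of ground terms of depth ≤ k. A term of depth ≤ k is either a constant or a function symbol applied to arguments of depth ≤ k−1, so N_k = 1 + N_{k-1}^2 + N_{k-1}^2 + N_{k-1}.
N_0 = 1
N_1 = 1 + 1^2 + 1^2 + 1 = 4
N_2 = 1 + 4^2 + 4^2 + 4 = 37
Terms of depth exactly 2: N_2 − N_1 = 37 − 4 = 33.

33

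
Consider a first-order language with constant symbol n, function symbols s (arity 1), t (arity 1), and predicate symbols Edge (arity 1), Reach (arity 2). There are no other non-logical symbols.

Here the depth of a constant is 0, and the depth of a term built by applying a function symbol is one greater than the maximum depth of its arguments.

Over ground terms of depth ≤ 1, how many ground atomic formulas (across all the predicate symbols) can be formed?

First count ground terms of depth ≤ 1.
Count level by level. With function symbols s/1, t/1, the terms of depth ≤ k are the 1 constant together with each function applied to depth-≤(k−1) tuples, so N_k = 1 + N_{k-1} + N_{k-1}.
N_0 = 1
N_1 = 1 + 1 + 1 = 3
So |H| = 3.
Ground atoms are formed by filling each argument slot of a predicate with a term from H, so an r-ary predicate gives |H|^r atoms:
  Edge: 3;  Reach: 3^2 = 9
Total ground atoms: 3 + 9 = 12.

12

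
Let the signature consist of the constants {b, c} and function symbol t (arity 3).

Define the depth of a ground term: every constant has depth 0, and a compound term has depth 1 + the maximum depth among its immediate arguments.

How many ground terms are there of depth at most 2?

Let N_k count ground terms of depth at most k. Each non-constant term of depth ≤ k is some function symbol applied to depth-≤(k−1) arguments, giving N_k = 2 + N_{k-1}^3.
N_0 = 2
N_1 = 2 + 2^3 = 10
N_2 = 2 + 10^3 = 1002

1002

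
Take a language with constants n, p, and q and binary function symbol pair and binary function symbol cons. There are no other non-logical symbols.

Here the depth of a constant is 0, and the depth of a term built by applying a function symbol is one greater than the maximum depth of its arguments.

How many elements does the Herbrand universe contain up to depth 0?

3

Let N_k count ground terms of depth at most k. Each non-constant term of depth ≤ k is some function symbol applied to depth-≤(k−1) arguments, giving N_k = 3 + N_{k-1}^2 + N_{k-1}^2.
N_0 = 3
Explicitly: n, p, q.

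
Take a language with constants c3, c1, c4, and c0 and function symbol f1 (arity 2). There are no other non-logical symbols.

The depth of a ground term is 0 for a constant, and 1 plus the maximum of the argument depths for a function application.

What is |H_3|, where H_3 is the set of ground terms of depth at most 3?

163220

Write N_k for the number of ground terms of depth ≤ k. A term of depth ≤ k is either a constant or a function symbol applied to arguments of depth ≤ k−1, so N_k = 4 + N_{k-1}^2.
N_0 = 4
N_1 = 4 + 4^2 = 20
N_2 = 4 + 20^2 = 404
N_3 = 4 + 404^2 = 163220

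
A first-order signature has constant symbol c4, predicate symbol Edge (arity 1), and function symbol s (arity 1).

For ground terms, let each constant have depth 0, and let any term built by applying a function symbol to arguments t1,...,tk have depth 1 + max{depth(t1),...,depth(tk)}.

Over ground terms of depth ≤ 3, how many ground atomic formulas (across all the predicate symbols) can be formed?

4

First count ground terms of depth ≤ 3.
Count level by level. With function symbols s/1, the terms of depth ≤ k are the 1 constant together with each function applied to depth-≤(k−1) tuples, so N_k = 1 + N_{k-1}.
N_0 = 1
N_1 = 1 + 1 = 2
N_2 = 1 + 2 = 3
N_3 = 1 + 3 = 4
Explicitly: c4, s(c4), s(s(c4)), s(s(s(c4))).
So |H| = 4.
Ground atoms are formed by filling each argument slot of a predicate with a term from H, so an r-ary predicate gives |H|^r atoms:
  Edge: 4
Total ground atoms: 4.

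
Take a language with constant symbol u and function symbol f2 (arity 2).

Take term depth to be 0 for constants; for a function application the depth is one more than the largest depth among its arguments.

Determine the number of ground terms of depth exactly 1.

1

Let N_k count ground terms of depth at most k. Each non-constant term of depth ≤ k is some function symbol applied to depth-≤(k−1) arguments, giving N_k = 1 + N_{k-1}^2.
N_0 = 1
N_1 = 1 + 1^2 = 2
Terms of depth exactly 1: N_1 − N_0 = 2 − 1 = 1.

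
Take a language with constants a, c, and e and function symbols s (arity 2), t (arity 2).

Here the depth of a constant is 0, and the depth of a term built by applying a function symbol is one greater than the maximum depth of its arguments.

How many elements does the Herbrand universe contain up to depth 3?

1566453

Let N_k count ground terms of depth at most k. Each non-constant term of depth ≤ k is some function symbol applied to depth-≤(k−1) arguments, giving N_k = 3 + N_{k-1}^2 + N_{k-1}^2.
N_0 = 3
N_1 = 3 + 3^2 + 3^2 = 21
N_2 = 3 + 21^2 + 21^2 = 885
N_3 = 3 + 885^2 + 885^2 = 1566453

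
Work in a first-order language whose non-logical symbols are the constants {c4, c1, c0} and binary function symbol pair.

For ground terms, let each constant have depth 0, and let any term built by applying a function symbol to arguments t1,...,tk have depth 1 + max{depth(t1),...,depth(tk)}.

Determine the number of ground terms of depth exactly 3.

If N_k denotes the number of depth-≤k ground terms, the 3 constants give N_0 = 3, and each function symbol of arity r contributes N_{k-1}^r new terms at level k: N_k = 3 + N_{k-1}^2.
N_0 = 3
N_1 = 3 + 3^2 = 12
N_2 = 3 + 12^2 = 147
N_3 = 3 + 147^2 = 21612
Terms of depth exactly 3: N_3 − N_2 = 21612 − 147 = 21465.

21465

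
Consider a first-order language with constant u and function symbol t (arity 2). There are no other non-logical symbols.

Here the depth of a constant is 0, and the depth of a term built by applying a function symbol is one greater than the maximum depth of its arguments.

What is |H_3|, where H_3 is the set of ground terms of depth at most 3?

26

Let N_k = |{terms of depth ≤ k}|. Then N_0 = 1 and N_k = 1 + N_{k-1}^2 for k ≥ 1 (one summand per function symbol, arity giving the exponent).
N_0 = 1
N_1 = 1 + 1^2 = 2
N_2 = 1 + 2^2 = 5
N_3 = 1 + 5^2 = 26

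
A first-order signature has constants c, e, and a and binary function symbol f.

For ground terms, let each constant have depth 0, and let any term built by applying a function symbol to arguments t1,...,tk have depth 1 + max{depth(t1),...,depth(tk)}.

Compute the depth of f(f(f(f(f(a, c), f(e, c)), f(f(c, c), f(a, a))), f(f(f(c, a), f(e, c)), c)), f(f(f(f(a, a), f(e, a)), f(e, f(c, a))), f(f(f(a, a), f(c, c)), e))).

depth(f(a, c)) = 1 + max(0, 0) = 1
depth(f(e, c)) = 1 + max(0, 0) = 1
depth(f(f(a, c), f(e, c))) = 1 + max(1, 1) = 2
depth(f(c, c)) = 1 + max(0, 0) = 1
depth(f(a, a)) = 1 + max(0, 0) = 1
depth(f(f(c, c), f(a, a))) = 1 + max(1, 1) = 2
depth(f(f(f(a, c), f(e, c)), f(f(c, c), f(a, a)))) = 1 + max(2, 2) = 3
depth(f(c, a)) = 1 + max(0, 0) = 1
depth(f(f(c, a), f(e, c))) = 1 + max(1, 1) = 2
depth(f(f(f(c, a), f(e, c)), c)) = 1 + max(2, 0) = 3
depth(f(f(f(f(a, c), f(e, c)), f(f(c, c), f(a, a))), f(f(f(c, a), f(e, c)), c))) = 1 + max(3, 3) = 4
depth(f(e, a)) = 1 + max(0, 0) = 1
depth(f(f(a, a), f(e, a))) = 1 + max(1, 1) = 2
depth(f(e, f(c, a))) = 1 + max(0, 1) = 2
depth(f(f(f(a, a), f(e, a)), f(e, f(c, a)))) = 1 + max(2, 2) = 3
depth(f(f(a, a), f(c, c))) = 1 + max(1, 1) = 2
depth(f(f(f(a, a), f(c, c)), e)) = 1 + max(2, 0) = 3
depth(f(f(f(f(a, a), f(e, a)), f(e, f(c, a))), f(f(f(a, a), f(c, c)), e))) = 1 + max(3, 3) = 4
depth(f(f(f(f(f(a, c), f(e, c)), f(f(c, c), f(a, a))), f(f(f(c, a), f(e, c)), c)), f(f(f(f(a, a), f(e, a)), f(e, f(c, a))), f(f(f(a, a), f(c, c)), e)))) = 1 + max(4, 4) = 5

5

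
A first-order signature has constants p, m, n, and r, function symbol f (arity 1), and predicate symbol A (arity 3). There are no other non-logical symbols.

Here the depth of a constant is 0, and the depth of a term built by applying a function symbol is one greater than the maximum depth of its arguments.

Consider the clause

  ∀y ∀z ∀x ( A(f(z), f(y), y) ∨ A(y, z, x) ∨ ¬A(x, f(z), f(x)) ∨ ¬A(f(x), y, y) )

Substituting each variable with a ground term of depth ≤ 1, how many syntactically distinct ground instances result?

512

Ground terms of depth ≤ 1:
  Let N_k count ground terms of depth at most k. Each non-constant term of depth ≤ k is some function symbol applied to depth-≤(k−1) arguments, giving N_k = 4 + N_{k-1}.
  N_0 = 4
  N_1 = 4 + 4 = 8
So there are 8 ground terms available for substitution.
The clause has 3 distinct variables (y, z, x), each appearing in the body. In the free term algebra distinct substitutions yield syntactically distinct ground instances.
Number of ground instances = 8^3 = 512.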